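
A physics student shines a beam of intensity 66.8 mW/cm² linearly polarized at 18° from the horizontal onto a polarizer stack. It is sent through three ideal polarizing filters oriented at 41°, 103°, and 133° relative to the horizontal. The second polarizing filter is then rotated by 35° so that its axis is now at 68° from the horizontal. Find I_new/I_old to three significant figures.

Before rotation:
By Malus's law, I₁ = I₀ cos²(41° − 18°) = I₀ cos²(23°) = 0.8473 I₀.
I₂ = I₁ cos²(103° − 41°) = 0.8473 I₀ · cos²(62°) = 0.1868 I₀.
I₃ = I₂ cos²(133° − 103°) = 0.1868 I₀ · cos²(30°) = 0.1401 I₀.
After rotation:
I₁ = I₀ cos²(41° − 18°) = I₀ cos²(23°) = 0.8473 I₀.
I₂ = I₁ cos²(68° − 41°) = 0.8473 I₀ · cos²(27°) = 0.6727 I₀.
I₃ = I₂ cos²(133° − 68°) = 0.6727 I₀ · cos²(65°) = 0.1201 I₀.
Ratio = 0.1201 / 0.1401 = 0.8578.

I_new/I_old ≈ 0.858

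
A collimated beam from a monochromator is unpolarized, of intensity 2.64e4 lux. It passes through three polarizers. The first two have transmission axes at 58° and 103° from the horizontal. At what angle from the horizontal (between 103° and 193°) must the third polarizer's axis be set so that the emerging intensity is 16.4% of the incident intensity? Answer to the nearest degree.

θ ≈ 139°

Unpolarized light through the first polarizer → I₁ = ½ I₀, now polarized at 58°.
I₂ = I₁ cos²(103° − 58°) = 0.5 I₀ · cos²(45°) = 0.25 I₀.
Need I₃/I₀ = 0.164, so cos²(θ − 103°) = 0.164 / 0.25 = 0.656.
θ − 103° = arccos(√0.656) = 35.9°, giving θ ≈ 103 + 35.9 = 138.9°.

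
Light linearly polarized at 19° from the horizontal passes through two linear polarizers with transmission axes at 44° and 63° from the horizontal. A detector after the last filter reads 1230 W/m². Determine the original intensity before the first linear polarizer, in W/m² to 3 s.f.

I₀ ≈ 1670 W/m²

I₁ = I₀ cos²(44° − 19°) = I₀ cos²(25°) = 0.8214 I₀.
I₂ = I₁ cos²(63° − 44°) = 0.8214 I₀ · cos²(19°) = 0.7343 I₀.
So 1230 W/m² = 0.7343 I₀, giving I₀ = 1230/0.7343 = 1675 W/m².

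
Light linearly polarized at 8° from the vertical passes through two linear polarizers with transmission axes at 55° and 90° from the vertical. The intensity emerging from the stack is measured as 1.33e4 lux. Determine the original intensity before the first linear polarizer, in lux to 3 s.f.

I₀ ≈ 4.26e4 lux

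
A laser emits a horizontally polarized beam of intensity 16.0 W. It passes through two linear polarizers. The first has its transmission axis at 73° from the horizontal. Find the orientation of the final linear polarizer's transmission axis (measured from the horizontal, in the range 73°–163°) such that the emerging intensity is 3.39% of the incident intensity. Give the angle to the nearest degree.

θ ≈ 124°

By Malus's law, I₁ = I₀ cos²(73° − 0°) = I₀ cos²(73°) = 0.08548 I₀.
Need I₂/I₀ = 0.0339, so cos²(θ − 73°) = 0.0339 / 0.08548 = 0.3966.
θ − 73° = arccos(√0.3966) = 51.0°, giving θ ≈ 73 + 51.0 = 124.0°.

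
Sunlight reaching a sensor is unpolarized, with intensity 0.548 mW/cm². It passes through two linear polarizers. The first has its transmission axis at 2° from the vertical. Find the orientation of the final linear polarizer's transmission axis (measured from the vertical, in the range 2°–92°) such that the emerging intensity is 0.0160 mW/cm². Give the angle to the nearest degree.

θ ≈ 78°

Unpolarized light through the first polarizer → I₁ = ½ I₀, now polarized at 2°.
Target fraction: 0.0160 / 0.548 mW/cm² = 0.0292 of I₀.
Need I₂/I₀ = 0.0292, so cos²(θ − 2°) = 0.0292 / 0.5 = 0.05839.
θ − 2° = arccos(√0.05839) = 76.0°, giving θ ≈ 2 + 76.0 = 78.0°.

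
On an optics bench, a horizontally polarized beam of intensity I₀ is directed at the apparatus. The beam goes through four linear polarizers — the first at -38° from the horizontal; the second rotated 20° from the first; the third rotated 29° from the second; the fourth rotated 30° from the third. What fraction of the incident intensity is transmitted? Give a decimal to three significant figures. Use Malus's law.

≈ 0.315 I₀

By Malus's law, I₁ = I₀ cos²(-38° − 0°) = I₀ cos²(38°) = 0.621 I₀.
I₂ = I₁ cos²(20°) = 0.621 · 0.883 I₀ = 0.5483 I₀.
I₃ = I₂ cos²(29°) = 0.5483 · 0.765 I₀ = 0.4194 I₀.
I₄ = I₃ cos²(30°) = 0.4194 · 0.75 I₀ = 0.3146 I₀.
Transmitted fraction = 0.3146.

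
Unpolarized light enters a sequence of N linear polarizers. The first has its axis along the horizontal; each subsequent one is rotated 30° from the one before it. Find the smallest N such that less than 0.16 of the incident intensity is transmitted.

First polarizer halves the unpolarized light: factor 1/2.
Each further stage multiplies by cos²(30°) = 0.75.
After N polarizers: T = 0.5·0.75^(N−1). Require T < 0.16 ⇒ N−1 > ln(0.16/0.5)/ln(0.75) = 3.96, so N−1 ≥ 4 and N = 5.
Check: N=5 gives T = 0.1582 < 0.16; N=4 gives T = 0.2109.

N = 5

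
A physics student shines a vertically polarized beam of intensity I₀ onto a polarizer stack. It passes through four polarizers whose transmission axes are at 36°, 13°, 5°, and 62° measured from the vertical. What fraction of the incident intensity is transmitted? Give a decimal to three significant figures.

I₁ = I₀ cos²(36° − 0°) = I₀ cos²(36°) = 0.6545 I₀.
I₂ = I₁ cos²(13° − 36°) = 0.6545 I₀ · cos²(23°) = 0.5546 I₀.
I₃ = I₂ cos²(5° − 13°) = 0.5546 I₀ · cos²(8°) = 0.5438 I₀.
I₄ = I₃ cos²(62° − 5°) = 0.5438 I₀ · cos²(57°) = 0.1613 I₀.
Transmitted fraction = 0.1613.

≈ 0.161 I₀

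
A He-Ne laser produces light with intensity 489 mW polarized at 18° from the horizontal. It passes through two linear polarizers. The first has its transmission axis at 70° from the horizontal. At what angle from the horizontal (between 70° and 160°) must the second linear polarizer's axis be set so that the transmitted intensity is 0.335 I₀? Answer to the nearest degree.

θ ≈ 90°

I₁ = I₀ cos²(70° − 18°) = I₀ cos²(52°) = 0.379 I₀.
Need I₂/I₀ = 0.335, so cos²(θ − 70°) = 0.335 / 0.379 = 0.8838.
θ − 70° = arccos(√0.8838) = 19.9°, giving θ ≈ 70 + 19.9 = 89.9°.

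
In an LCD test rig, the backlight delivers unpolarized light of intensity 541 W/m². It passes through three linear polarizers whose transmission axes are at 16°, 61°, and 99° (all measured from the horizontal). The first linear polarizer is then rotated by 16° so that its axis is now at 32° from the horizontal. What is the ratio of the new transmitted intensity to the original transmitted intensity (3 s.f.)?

I_new/I_old ≈ 1.53

Before rotation:
Unpolarized light through the first polarizer → I₁ = ½ I₀, now polarized at 16°.
I₂ = I₁ cos²(61° − 16°) = 0.5 I₀ · cos²(45°) = 0.25 I₀.
I₃ = I₂ cos²(99° − 61°) = 0.25 I₀ · cos²(38°) = 0.1552 I₀.
After rotation:
Unpolarized light through the first polarizer → I₁ = ½ I₀, now polarized at 32°.
I₂ = I₁ cos²(61° − 32°) = 0.5 I₀ · cos²(29°) = 0.3825 I₀.
I₃ = I₂ cos²(99° − 61°) = 0.3825 I₀ · cos²(38°) = 0.2375 I₀.
Ratio = 0.2375 / 0.1552 = 1.53.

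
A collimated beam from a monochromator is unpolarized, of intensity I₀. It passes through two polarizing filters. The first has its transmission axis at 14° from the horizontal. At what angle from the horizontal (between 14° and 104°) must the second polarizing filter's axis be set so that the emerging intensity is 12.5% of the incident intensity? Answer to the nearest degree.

θ ≈ 74°

Unpolarized light through the first polarizer → I₁ = ½ I₀, now polarized at 14°.
Need I₂/I₀ = 0.125, so cos²(θ − 14°) = 0.125 / 0.5 = 0.25.
θ − 14° = arccos(√0.25) = 60.0°, giving θ ≈ 14 + 60.0 = 74.0°.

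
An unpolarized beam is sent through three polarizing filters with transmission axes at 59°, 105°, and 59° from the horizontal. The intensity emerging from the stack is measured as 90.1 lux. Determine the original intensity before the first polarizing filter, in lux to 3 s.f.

Unpolarized light through the first polarizer → I₁ = ½ I₀, now polarized at 59°.
I₂ = I₁ cos²(105° − 59°) = 0.5 I₀ · cos²(46°) = 0.2413 I₀.
I₃ = I₂ cos²(59° − 105°) = 0.2413 I₀ · cos²(46°) = 0.1164 I₀.
So 90.1 lux = 0.1164 I₀, giving I₀ = 90.1/0.1164 = 773.9 lux.

I₀ ≈ 774 lux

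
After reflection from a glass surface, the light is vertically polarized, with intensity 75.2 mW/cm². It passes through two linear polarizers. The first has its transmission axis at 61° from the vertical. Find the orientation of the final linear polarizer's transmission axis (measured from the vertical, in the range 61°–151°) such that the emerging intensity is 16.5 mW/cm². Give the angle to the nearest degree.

I₁ = I₀ cos²(61° − 0°) = I₀ cos²(61°) = 0.235 I₀.
Target fraction: 16.5 / 75.2 mW/cm² = 0.2194 of I₀.
Need I₂/I₀ = 0.2194, so cos²(θ − 61°) = 0.2194 / 0.235 = 0.9335.
θ − 61° = arccos(√0.9335) = 14.9°, giving θ ≈ 61 + 14.9 = 75.9°.

θ ≈ 76°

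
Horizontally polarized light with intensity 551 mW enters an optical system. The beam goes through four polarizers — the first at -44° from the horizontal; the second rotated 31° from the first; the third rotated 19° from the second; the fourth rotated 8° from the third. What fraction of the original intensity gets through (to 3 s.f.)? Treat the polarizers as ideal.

I/I₀ ≈ 0.333

By Malus's law, I₁ = 551 mW · cos²(44°) = 285.1 mW.
I₂ = I₁ · cos²(31°) = 285.1 · 0.7347 = 209.5 mW.
I₃ = I₂ · cos²(19°) = 209.5 · 0.894 = 187.3 mW.
I₄ = I₃ · cos²(8°) = 187.3 · 0.9806 = 183.7 mW.
Transmitted fraction = 0.3333.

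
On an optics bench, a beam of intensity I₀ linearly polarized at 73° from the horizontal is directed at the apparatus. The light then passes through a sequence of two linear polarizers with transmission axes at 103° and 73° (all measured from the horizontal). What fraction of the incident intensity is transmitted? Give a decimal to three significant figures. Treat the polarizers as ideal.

I₁ = I₀ cos²(103° − 73°) = I₀ cos²(30°) = 0.75 I₀.
I₂ = I₁ cos²(73° − 103°) = 0.75 I₀ · cos²(30°) = 0.5625 I₀.
Transmitted fraction = 0.5625.

≈ 0.563 I₀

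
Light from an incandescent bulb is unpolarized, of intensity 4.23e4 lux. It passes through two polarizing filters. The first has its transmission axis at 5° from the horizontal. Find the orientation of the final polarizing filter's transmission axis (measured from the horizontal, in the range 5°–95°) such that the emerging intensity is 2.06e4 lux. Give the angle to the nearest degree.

θ ≈ 14°

Unpolarized light through the first polarizer → I₁ = ½ I₀, now polarized at 5°.
Target fraction: 2.06e4 / 4.23e4 lux = 0.487 of I₀.
Need I₂/I₀ = 0.487, so cos²(θ − 5°) = 0.487 / 0.5 = 0.974.
θ − 5° = arccos(√0.974) = 9.3°, giving θ ≈ 5 + 9.3 = 14.3°.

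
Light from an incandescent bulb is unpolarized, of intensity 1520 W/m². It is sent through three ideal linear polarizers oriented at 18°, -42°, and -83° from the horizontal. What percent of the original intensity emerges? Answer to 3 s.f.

≈ 7.12%

Unpolarized light through the first polarizer → I₁ = 1520 W/m²/2 = 760 W/m², polarized at 18°.
I₂ = I₁ · cos²(60°) = 760 · 0.25 = 190 W/m².
I₃ = I₂ · cos²(41°) = 190 · 0.5696 = 108.2 W/m².
That is 7.12% of the incident intensity.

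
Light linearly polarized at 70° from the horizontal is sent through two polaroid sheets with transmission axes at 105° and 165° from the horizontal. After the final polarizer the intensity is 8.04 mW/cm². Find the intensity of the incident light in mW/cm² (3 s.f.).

I₀ ≈ 47.9 mW/cm²

By Malus's law, I₁ = I₀ cos²(105° − 70°) = I₀ cos²(35°) = 0.671 I₀.
I₂ = I₁ cos²(165° − 105°) = 0.671 I₀ · cos²(60°) = 0.1678 I₀.
So 8.04 mW/cm² = 0.1678 I₀, giving I₀ = 8.04/0.1678 = 47.93 mW/cm².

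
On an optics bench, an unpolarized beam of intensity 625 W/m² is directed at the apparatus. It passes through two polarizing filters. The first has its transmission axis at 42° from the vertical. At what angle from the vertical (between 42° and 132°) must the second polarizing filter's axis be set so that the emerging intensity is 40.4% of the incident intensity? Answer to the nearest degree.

θ ≈ 68°

Unpolarized light through the first polarizer → I₁ = ½ I₀, now polarized at 42°.
Need I₂/I₀ = 0.404, so cos²(θ − 42°) = 0.404 / 0.5 = 0.808.
θ − 42° = arccos(√0.808) = 26.0°, giving θ ≈ 42 + 26.0 = 68.0°.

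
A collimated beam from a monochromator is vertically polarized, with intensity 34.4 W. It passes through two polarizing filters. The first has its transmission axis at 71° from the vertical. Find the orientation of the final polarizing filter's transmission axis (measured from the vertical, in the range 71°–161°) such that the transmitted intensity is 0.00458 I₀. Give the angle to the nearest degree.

I₁ = I₀ cos²(71° − 0°) = I₀ cos²(71°) = 0.106 I₀.
Need I₂/I₀ = 0.00458, so cos²(θ − 71°) = 0.00458 / 0.106 = 0.04321.
θ − 71° = arccos(√0.04321) = 78.0°, giving θ ≈ 71 + 78.0 = 149.0°.

θ ≈ 149°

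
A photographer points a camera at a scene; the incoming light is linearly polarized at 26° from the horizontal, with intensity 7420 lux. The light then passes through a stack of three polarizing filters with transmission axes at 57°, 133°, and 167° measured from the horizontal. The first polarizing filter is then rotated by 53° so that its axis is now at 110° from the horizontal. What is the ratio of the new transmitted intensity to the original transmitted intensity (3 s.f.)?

Before rotation:
By Malus's law, I₁ = I₀ cos²(57° − 26°) = I₀ cos²(31°) = 0.7347 I₀.
I₂ = I₁ cos²(133° − 57°) = 0.7347 I₀ · cos²(76°) = 0.043 I₀.
I₃ = I₂ cos²(167° − 133°) = 0.043 I₀ · cos²(34°) = 0.02955 I₀.
After rotation:
I₁ = I₀ cos²(110° − 26°) = I₀ cos²(84°) = 0.01093 I₀.
I₂ = I₁ cos²(133° − 110°) = 0.01093 I₀ · cos²(23°) = 0.009258 I₀.
I₃ = I₂ cos²(167° − 133°) = 0.009258 I₀ · cos²(34°) = 0.006363 I₀.
Ratio = 0.006363 / 0.02955 = 0.2153.

I_new/I_old ≈ 0.215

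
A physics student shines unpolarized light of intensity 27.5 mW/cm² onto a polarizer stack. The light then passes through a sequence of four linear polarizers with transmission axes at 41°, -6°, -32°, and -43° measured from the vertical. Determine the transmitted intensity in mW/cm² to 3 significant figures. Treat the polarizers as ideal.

Unpolarized light through the first polarizer → I₁ = 27.5 mW/cm²/2 = 13.75 mW/cm², polarized at 41°.
I₂ = I₁ · cos²(47°) = 13.75 · 0.4651 = 6.395 mW/cm².
I₃ = I₂ · cos²(26°) = 6.395 · 0.8078 = 5.166 mW/cm².
I₄ = I₃ · cos²(11°) = 5.166 · 0.9636 = 4.978 mW/cm².

I ≈ 4.98 mW/cm²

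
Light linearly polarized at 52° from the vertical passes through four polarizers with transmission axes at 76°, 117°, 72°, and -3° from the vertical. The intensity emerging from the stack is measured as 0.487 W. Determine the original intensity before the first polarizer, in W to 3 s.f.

I₀ ≈ 30.6 W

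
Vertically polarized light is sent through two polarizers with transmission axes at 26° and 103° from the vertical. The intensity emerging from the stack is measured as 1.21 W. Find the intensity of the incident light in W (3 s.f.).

I₁ = I₀ cos²(26° − 0°) = I₀ cos²(26°) = 0.8078 I₀.
I₂ = I₁ cos²(103° − 26°) = 0.8078 I₀ · cos²(77°) = 0.04088 I₀.
So 1.21 W = 0.04088 I₀, giving I₀ = 1.21/0.04088 = 29.6 W.

I₀ ≈ 29.6 W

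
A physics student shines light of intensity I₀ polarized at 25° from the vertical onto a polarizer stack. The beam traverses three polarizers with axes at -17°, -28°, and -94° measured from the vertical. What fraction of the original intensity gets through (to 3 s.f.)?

≈ 0.0880 I₀

I₁ = I₀ cos²(-17° − 25°) = I₀ cos²(42°) = 0.5523 I₀.
I₂ = I₁ cos²(-28° + 17°) = 0.5523 I₀ · cos²(11°) = 0.5322 I₀.
I₃ = I₂ cos²(-94° + 28°) = 0.5322 I₀ · cos²(66°) = 0.08804 I₀.
Transmitted fraction = 0.08804.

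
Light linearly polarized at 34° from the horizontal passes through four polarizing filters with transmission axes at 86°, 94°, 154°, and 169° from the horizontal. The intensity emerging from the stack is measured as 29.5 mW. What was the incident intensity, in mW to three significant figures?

I₁ = I₀ cos²(86° − 34°) = I₀ cos²(52°) = 0.379 I₀.
I₂ = I₁ cos²(94° − 86°) = 0.379 I₀ · cos²(8°) = 0.3717 I₀.
I₃ = I₂ cos²(154° − 94°) = 0.3717 I₀ · cos²(60°) = 0.09292 I₀.
I₄ = I₃ cos²(169° − 154°) = 0.09292 I₀ · cos²(15°) = 0.0867 I₀.
So 29.5 mW = 0.0867 I₀, giving I₀ = 29.5/0.0867 = 340.3 mW.

I₀ ≈ 340 mW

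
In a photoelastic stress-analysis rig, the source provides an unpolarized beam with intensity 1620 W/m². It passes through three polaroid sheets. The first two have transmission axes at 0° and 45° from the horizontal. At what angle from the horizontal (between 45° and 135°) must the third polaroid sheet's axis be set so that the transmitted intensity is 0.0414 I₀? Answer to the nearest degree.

θ ≈ 111°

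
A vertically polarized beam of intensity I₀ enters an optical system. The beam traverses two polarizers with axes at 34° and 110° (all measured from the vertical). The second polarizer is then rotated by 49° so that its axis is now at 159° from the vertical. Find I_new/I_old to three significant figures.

I_new/I_old ≈ 5.62

Before rotation:
By Malus's law, I₁ = I₀ cos²(34° − 0°) = I₀ cos²(34°) = 0.6873 I₀.
I₂ = I₁ cos²(110° − 34°) = 0.6873 I₀ · cos²(76°) = 0.04023 I₀.
After rotation:
I₁ = I₀ cos²(34° − 0°) = I₀ cos²(34°) = 0.6873 I₀.
Angle between axes 1 and 2: 55°. I₂ = 0.6873 I₀ · cos²(55°) = 0.2261 I₀.
Ratio = 0.2261 / 0.04023 = 5.621.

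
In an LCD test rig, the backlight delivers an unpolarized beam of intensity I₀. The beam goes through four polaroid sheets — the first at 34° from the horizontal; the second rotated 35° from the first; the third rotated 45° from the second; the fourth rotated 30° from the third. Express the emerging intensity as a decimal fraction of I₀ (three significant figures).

Unpolarized light through the first polarizer → I₁ = ½ I₀, now polarized at 34°.
I₂ = I₁ cos²(35°) = 0.5 · 0.671 I₀ = 0.3355 I₀.
I₃ = I₂ cos²(45°) = 0.3355 · 0.5 I₀ = 0.1678 I₀.
I₄ = I₃ cos²(30°) = 0.1678 · 0.75 I₀ = 0.1258 I₀.
Transmitted fraction = 0.1258.

≈ 0.126 I₀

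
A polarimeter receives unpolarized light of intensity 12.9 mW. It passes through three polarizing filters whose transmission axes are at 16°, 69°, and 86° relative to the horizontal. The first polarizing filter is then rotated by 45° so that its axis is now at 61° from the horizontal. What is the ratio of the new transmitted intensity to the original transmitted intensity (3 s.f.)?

Before rotation:
Unpolarized light through the first polarizer → I₁ = ½ I₀, now polarized at 16°.
I₂ = I₁ cos²(69° − 16°) = 0.5 I₀ · cos²(53°) = 0.1811 I₀.
I₃ = I₂ cos²(86° − 69°) = 0.1811 I₀ · cos²(17°) = 0.1656 I₀.
After rotation:
Unpolarized light through the first polarizer → I₁ = ½ I₀, now polarized at 61°.
I₂ = I₁ cos²(69° − 61°) = 0.5 I₀ · cos²(8°) = 0.4903 I₀.
I₃ = I₂ cos²(86° − 69°) = 0.4903 I₀ · cos²(17°) = 0.4484 I₀.
Ratio = 0.4484 / 0.1656 = 2.708.

I_new/I_old ≈ 2.71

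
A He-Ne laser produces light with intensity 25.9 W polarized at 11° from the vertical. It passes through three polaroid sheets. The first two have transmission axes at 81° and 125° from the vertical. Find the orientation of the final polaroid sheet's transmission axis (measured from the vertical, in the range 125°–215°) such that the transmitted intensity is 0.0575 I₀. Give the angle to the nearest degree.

By Malus's law, I₁ = I₀ cos²(81° − 11°) = I₀ cos²(70°) = 0.117 I₀.
I₂ = I₁ cos²(125° − 81°) = 0.117 I₀ · cos²(44°) = 0.06053 I₀.
Need I₃/I₀ = 0.0575, so cos²(θ − 125°) = 0.0575 / 0.06053 = 0.9499.
θ − 125° = arccos(√0.9499) = 12.9°, giving θ ≈ 125 + 12.9 = 137.9°.

θ ≈ 138°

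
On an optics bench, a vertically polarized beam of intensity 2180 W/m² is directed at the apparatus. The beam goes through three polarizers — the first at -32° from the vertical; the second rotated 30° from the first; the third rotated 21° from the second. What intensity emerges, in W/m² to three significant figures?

I₁ = 2180 W/m² · cos²(32°) = 1568 W/m².
I₂ = I₁ · cos²(30°) = 1568 · 0.75 = 1176 W/m².
I₃ = I₂ · cos²(21°) = 1176 · 0.8716 = 1025 W/m².

I ≈ 1020 W/m²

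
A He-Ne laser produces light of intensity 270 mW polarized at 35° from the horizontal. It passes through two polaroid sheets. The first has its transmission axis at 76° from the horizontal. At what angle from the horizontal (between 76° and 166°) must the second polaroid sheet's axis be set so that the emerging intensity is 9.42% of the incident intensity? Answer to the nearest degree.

θ ≈ 142°

I₁ = I₀ cos²(76° − 35°) = I₀ cos²(41°) = 0.5696 I₀.
Need I₂/I₀ = 0.0942, so cos²(θ − 76°) = 0.0942 / 0.5696 = 0.1654.
θ − 76° = arccos(√0.1654) = 66.0°, giving θ ≈ 76 + 66.0 = 142.0°.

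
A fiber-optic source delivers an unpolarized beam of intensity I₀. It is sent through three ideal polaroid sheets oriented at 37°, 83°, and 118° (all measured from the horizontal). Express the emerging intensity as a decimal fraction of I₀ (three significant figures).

≈ 0.162 I₀

Unpolarized light through the first polarizer → I₁ = ½ I₀, now polarized at 37°.
I₂ = I₁ cos²(83° − 37°) = 0.5 I₀ · cos²(46°) = 0.2413 I₀.
I₃ = I₂ cos²(118° − 83°) = 0.2413 I₀ · cos²(35°) = 0.1619 I₀.
Transmitted fraction = 0.1619.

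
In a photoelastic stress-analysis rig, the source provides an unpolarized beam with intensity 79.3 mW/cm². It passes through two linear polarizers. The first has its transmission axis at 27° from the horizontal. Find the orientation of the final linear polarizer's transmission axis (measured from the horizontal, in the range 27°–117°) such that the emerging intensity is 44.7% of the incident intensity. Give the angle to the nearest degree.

θ ≈ 46°

Unpolarized light through the first polarizer → I₁ = ½ I₀, now polarized at 27°.
Need I₂/I₀ = 0.447, so cos²(θ − 27°) = 0.447 / 0.5 = 0.894.
θ − 27° = arccos(√0.894) = 19.0°, giving θ ≈ 27 + 19.0 = 46.0°.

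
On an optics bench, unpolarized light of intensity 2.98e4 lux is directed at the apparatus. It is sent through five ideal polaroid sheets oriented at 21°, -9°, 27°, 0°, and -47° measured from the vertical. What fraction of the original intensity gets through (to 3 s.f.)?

Unpolarized light through the first polarizer → I₁ = 2.98e4 lux/2 = 1.49e+04 lux, polarized at 21°.
I₂ = I₁ · cos²(30°) = 1.49e+04 · 0.75 = 1.118e+04 lux.
I₃ = I₂ · cos²(36°) = 1.118e+04 · 0.6545 = 7314 lux.
I₄ = I₃ · cos²(27°) = 7314 · 0.7939 = 5807 lux.
I₅ = I₄ · cos²(47°) = 5807 · 0.4651 = 2701 lux.
Transmitted fraction = 0.09063.

I/I₀ ≈ 0.0906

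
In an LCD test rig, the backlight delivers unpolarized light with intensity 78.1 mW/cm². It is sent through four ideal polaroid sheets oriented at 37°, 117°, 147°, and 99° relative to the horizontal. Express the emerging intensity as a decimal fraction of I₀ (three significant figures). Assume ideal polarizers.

Unpolarized light through the first polarizer → I₁ = 78.1 mW/cm²/2 = 39.05 mW/cm², polarized at 37°.
I₂ = I₁ · cos²(80°) = 39.05 · 0.03015 = 1.178 mW/cm².
I₃ = I₂ · cos²(30°) = 1.178 · 0.75 = 0.8831 mW/cm².
I₄ = I₃ · cos²(48°) = 0.8831 · 0.4477 = 0.3954 mW/cm².
Transmitted fraction = 0.005063.

I/I₀ ≈ 0.00506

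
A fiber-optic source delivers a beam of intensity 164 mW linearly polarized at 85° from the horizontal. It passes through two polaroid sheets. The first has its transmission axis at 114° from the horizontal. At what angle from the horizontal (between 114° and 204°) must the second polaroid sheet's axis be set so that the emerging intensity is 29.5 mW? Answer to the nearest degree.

θ ≈ 175°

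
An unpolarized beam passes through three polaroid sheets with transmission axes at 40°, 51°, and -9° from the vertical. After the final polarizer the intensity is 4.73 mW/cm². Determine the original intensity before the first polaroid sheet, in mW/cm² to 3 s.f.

Unpolarized light through the first polarizer → I₁ = ½ I₀, now polarized at 40°.
I₂ = I₁ cos²(51° − 40°) = 0.5 I₀ · cos²(11°) = 0.4818 I₀.
I₃ = I₂ cos²(-9° − 51°) = 0.4818 I₀ · cos²(60°) = 0.1204 I₀.
So 4.73 mW/cm² = 0.1204 I₀, giving I₀ = 4.73/0.1204 = 39.27 mW/cm².

I₀ ≈ 39.3 mW/cm²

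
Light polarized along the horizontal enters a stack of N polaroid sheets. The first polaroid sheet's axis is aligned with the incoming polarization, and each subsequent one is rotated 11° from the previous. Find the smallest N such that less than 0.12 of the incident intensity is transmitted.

First polarizer is aligned with the polarization: full transmission.
Each further stage multiplies by cos²(11°) = 0.9636.
After N polarizers: T = 0.9636^(N−1). Require T < 0.12 ⇒ N−1 > ln(0.12)/ln(0.9636) = 57.17, so N−1 ≥ 58 and N = 59.
Check: N=59 gives T = 0.1164 < 0.12; N=58 gives T = 0.1208.

N = 59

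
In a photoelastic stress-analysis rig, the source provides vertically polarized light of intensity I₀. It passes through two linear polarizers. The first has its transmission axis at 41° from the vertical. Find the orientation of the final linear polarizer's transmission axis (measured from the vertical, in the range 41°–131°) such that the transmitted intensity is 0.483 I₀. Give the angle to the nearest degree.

θ ≈ 64°

I₁ = I₀ cos²(41° − 0°) = I₀ cos²(41°) = 0.5696 I₀.
Need I₂/I₀ = 0.483, so cos²(θ − 41°) = 0.483 / 0.5696 = 0.848.
θ − 41° = arccos(√0.848) = 22.9°, giving θ ≈ 41 + 22.9 = 63.9°.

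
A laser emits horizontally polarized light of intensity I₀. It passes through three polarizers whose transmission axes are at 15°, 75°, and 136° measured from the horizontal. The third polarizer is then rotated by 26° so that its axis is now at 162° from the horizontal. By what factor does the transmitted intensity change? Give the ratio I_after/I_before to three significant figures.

I_new/I_old ≈ 0.0117

Before rotation:
By Malus's law, I₁ = I₀ cos²(15° − 0°) = I₀ cos²(15°) = 0.933 I₀.
I₂ = I₁ cos²(75° − 15°) = 0.933 I₀ · cos²(60°) = 0.2333 I₀.
I₃ = I₂ cos²(136° − 75°) = 0.2333 I₀ · cos²(61°) = 0.05482 I₀.
After rotation:
I₁ = I₀ cos²(15° − 0°) = I₀ cos²(15°) = 0.933 I₀.
I₂ = I₁ cos²(75° − 15°) = 0.933 I₀ · cos²(60°) = 0.2333 I₀.
I₃ = I₂ cos²(162° − 75°) = 0.2333 I₀ · cos²(87°) = 0.0006389 I₀.
Ratio = 0.0006389 / 0.05482 = 0.01165.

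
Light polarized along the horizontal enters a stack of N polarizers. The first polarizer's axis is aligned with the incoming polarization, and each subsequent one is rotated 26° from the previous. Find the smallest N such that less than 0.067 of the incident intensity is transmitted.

First polarizer is aligned with the polarization: full transmission.
Each further stage multiplies by cos²(26°) = 0.8078.
After N polarizers: T = 0.8078^(N−1). Require T < 0.067 ⇒ N−1 > ln(0.067)/ln(0.8078) = 12.67, so N−1 ≥ 13 and N = 14.
Check: N=14 gives T = 0.0624 < 0.067; N=13 gives T = 0.07724.

N = 14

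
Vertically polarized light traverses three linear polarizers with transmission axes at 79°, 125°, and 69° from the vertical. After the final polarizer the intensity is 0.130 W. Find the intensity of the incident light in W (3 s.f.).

I₁ = I₀ cos²(79° − 0°) = I₀ cos²(79°) = 0.03641 I₀.
I₂ = I₁ cos²(125° − 79°) = 0.03641 I₀ · cos²(46°) = 0.01757 I₀.
I₃ = I₂ cos²(69° − 125°) = 0.01757 I₀ · cos²(56°) = 0.005494 I₀.
So 0.130 W = 0.005494 I₀, giving I₀ = 0.130/0.005494 = 23.66 W.

I₀ ≈ 23.7 W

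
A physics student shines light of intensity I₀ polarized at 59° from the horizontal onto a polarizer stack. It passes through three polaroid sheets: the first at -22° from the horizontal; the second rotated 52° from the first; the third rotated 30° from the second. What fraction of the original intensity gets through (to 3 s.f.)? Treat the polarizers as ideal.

≈ 0.00696 I₀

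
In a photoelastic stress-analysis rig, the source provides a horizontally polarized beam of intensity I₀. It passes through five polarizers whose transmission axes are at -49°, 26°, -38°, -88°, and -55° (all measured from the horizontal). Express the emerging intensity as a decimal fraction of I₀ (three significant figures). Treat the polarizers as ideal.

≈ 0.00161 I₀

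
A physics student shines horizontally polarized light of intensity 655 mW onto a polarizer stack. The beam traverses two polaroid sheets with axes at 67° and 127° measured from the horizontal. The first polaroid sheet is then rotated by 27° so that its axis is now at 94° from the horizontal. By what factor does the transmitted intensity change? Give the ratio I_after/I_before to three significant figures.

I_new/I_old ≈ 0.0897

Before rotation:
I₁ = I₀ cos²(67° − 0°) = I₀ cos²(67°) = 0.1527 I₀.
I₂ = I₁ cos²(127° − 67°) = 0.1527 I₀ · cos²(60°) = 0.03817 I₀.
After rotation:
I₁ = I₀ cos²(94° − 0°) = I₀ cos²(86°) = 0.004866 I₀.
I₂ = I₁ cos²(127° − 94°) = 0.004866 I₀ · cos²(33°) = 0.003423 I₀.
Ratio = 0.003423 / 0.03817 = 0.08967.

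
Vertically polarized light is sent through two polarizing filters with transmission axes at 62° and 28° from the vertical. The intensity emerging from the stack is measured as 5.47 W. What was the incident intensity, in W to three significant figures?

I₁ = I₀ cos²(62° − 0°) = I₀ cos²(62°) = 0.2204 I₀.
I₂ = I₁ cos²(28° − 62°) = 0.2204 I₀ · cos²(34°) = 0.1515 I₀.
So 5.47 W = 0.1515 I₀, giving I₀ = 5.47/0.1515 = 36.11 W.

I₀ ≈ 36.1 W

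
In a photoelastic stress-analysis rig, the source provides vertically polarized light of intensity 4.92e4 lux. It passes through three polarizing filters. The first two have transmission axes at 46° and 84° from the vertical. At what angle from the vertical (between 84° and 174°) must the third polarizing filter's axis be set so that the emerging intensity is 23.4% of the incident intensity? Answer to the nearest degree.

θ ≈ 112°

By Malus's law, I₁ = I₀ cos²(46° − 0°) = I₀ cos²(46°) = 0.4826 I₀.
I₂ = I₁ cos²(84° − 46°) = 0.4826 I₀ · cos²(38°) = 0.2996 I₀.
Need I₃/I₀ = 0.234, so cos²(θ − 84°) = 0.234 / 0.2996 = 0.7809.
θ − 84° = arccos(√0.7809) = 27.9°, giving θ ≈ 84 + 27.9 = 111.9°.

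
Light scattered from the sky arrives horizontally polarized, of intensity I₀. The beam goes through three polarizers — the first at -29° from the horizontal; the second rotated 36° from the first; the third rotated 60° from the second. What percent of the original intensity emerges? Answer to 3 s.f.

≈ 12.5%

I₁ = I₀ cos²(-29° − 0°) = I₀ cos²(29°) = 0.765 I₀.
I₂ = I₁ cos²(36°) = 0.765 · 0.6545 I₀ = 0.5007 I₀.
I₃ = I₂ cos²(60°) = 0.5007 · 0.25 I₀ = 0.1252 I₀.
That is 12.52% of the incident intensity.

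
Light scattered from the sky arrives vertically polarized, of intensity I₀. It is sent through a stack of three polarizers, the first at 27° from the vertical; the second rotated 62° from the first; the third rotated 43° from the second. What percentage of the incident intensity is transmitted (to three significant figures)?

≈ 9.36%

I₁ = I₀ cos²(27° − 0°) = I₀ cos²(27°) = 0.7939 I₀.
I₂ = I₁ cos²(62°) = 0.7939 · 0.2204 I₀ = 0.175 I₀.
I₃ = I₂ cos²(43°) = 0.175 · 0.5349 I₀ = 0.09359 I₀.
That is 9.359% of the incident intensity.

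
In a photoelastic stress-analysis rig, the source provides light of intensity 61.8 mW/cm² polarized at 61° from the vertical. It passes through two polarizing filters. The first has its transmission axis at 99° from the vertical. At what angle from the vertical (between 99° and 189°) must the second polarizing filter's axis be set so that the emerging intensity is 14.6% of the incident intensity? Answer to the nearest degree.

I₁ = I₀ cos²(99° − 61°) = I₀ cos²(38°) = 0.621 I₀.
Need I₂/I₀ = 0.146, so cos²(θ − 99°) = 0.146 / 0.621 = 0.2351.
θ − 99° = arccos(√0.2351) = 61.0°, giving θ ≈ 99 + 61.0 = 160.0°.

θ ≈ 160°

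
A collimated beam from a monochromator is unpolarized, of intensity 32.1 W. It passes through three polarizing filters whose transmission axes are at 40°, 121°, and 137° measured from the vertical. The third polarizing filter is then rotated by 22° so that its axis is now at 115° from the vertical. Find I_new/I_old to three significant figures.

I_new/I_old ≈ 1.07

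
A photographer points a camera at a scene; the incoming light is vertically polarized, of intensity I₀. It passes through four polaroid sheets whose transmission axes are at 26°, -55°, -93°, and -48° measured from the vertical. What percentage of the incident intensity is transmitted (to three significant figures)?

I₁ = I₀ cos²(26° − 0°) = I₀ cos²(26°) = 0.8078 I₀.
I₂ = I₁ cos²(-55° − 26°) = 0.8078 I₀ · cos²(81°) = 0.01977 I₀.
I₃ = I₂ cos²(-93° + 55°) = 0.01977 I₀ · cos²(38°) = 0.01228 I₀.
I₄ = I₃ cos²(-48° + 93°) = 0.01228 I₀ · cos²(45°) = 0.006138 I₀.
That is 0.6138% of the incident intensity.

≈ 0.614%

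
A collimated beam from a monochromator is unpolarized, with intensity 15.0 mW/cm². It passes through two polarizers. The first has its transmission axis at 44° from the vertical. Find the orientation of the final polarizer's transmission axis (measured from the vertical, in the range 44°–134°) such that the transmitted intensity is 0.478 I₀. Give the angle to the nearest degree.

θ ≈ 56°

Unpolarized light through the first polarizer → I₁ = ½ I₀, now polarized at 44°.
Need I₂/I₀ = 0.478, so cos²(θ − 44°) = 0.478 / 0.5 = 0.956.
θ − 44° = arccos(√0.956) = 12.1°, giving θ ≈ 44 + 12.1 = 56.1°.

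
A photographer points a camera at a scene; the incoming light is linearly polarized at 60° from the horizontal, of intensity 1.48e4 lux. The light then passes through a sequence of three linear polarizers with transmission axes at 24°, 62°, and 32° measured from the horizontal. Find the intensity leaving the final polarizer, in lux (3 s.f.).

I ≈ 4510 lux

By Malus's law, I₁ = 1.48e4 lux · cos²(36°) = 9687 lux.
I₂ = I₁ · cos²(38°) = 9687 · 0.621 = 6015 lux.
I₃ = I₂ · cos²(30°) = 6015 · 0.75 = 4511 lux.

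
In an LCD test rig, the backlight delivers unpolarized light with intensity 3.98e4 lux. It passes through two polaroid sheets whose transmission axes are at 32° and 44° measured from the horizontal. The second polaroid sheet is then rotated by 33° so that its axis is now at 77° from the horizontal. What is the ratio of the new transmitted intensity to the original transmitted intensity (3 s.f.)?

Before rotation:
Unpolarized light through the first polarizer → I₁ = ½ I₀, now polarized at 32°.
I₂ = I₁ cos²(44° − 32°) = 0.5 I₀ · cos²(12°) = 0.4784 I₀.
After rotation:
Unpolarized light through the first polarizer → I₁ = ½ I₀, now polarized at 32°.
I₂ = I₁ cos²(77° − 32°) = 0.5 I₀ · cos²(45°) = 0.25 I₀.
Ratio = 0.25 / 0.4784 = 0.5226.

I_new/I_old ≈ 0.523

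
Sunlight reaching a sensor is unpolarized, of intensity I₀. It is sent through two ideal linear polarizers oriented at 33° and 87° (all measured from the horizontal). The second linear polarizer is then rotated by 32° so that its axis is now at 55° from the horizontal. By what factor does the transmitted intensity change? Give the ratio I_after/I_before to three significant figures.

I_new/I_old ≈ 2.49

Before rotation:
Unpolarized light through the first polarizer → I₁ = ½ I₀, now polarized at 33°.
I₂ = I₁ cos²(87° − 33°) = 0.5 I₀ · cos²(54°) = 0.1727 I₀.
After rotation:
Unpolarized light through the first polarizer → I₁ = ½ I₀, now polarized at 33°.
I₂ = I₁ cos²(55° − 33°) = 0.5 I₀ · cos²(22°) = 0.4298 I₀.
Ratio = 0.4298 / 0.1727 = 2.488.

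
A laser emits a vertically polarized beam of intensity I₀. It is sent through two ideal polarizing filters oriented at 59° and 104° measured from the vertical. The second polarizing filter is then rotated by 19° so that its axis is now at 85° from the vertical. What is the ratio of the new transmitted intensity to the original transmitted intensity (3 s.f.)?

Before rotation:
I₁ = I₀ cos²(59° − 0°) = I₀ cos²(59°) = 0.2653 I₀.
I₂ = I₁ cos²(104° − 59°) = 0.2653 I₀ · cos²(45°) = 0.1326 I₀.
After rotation:
I₁ = I₀ cos²(59° − 0°) = I₀ cos²(59°) = 0.2653 I₀.
I₂ = I₁ cos²(85° − 59°) = 0.2653 I₀ · cos²(26°) = 0.2143 I₀.
Ratio = 0.2143 / 0.1326 = 1.616.

I_new/I_old ≈ 1.62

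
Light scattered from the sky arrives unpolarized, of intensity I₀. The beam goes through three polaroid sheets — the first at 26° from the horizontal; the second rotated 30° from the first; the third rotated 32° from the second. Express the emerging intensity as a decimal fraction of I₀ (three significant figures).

Unpolarized light through the first polarizer → I₁ = ½ I₀, now polarized at 26°.
I₂ = I₁ cos²(30°) = 0.5 · 0.75 I₀ = 0.375 I₀.
I₃ = I₂ cos²(32°) = 0.375 · 0.7192 I₀ = 0.2697 I₀.
Transmitted fraction = 0.2697.

≈ 0.270 I₀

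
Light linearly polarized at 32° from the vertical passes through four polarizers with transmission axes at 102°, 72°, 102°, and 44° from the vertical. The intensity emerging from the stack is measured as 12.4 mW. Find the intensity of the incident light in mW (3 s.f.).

By Malus's law, I₁ = I₀ cos²(102° − 32°) = I₀ cos²(70°) = 0.117 I₀.
I₂ = I₁ cos²(72° − 102°) = 0.117 I₀ · cos²(30°) = 0.08773 I₀.
I₃ = I₂ cos²(102° − 72°) = 0.08773 I₀ · cos²(30°) = 0.0658 I₀.
I₄ = I₃ cos²(44° − 102°) = 0.0658 I₀ · cos²(58°) = 0.01848 I₀.
So 12.4 mW = 0.01848 I₀, giving I₀ = 12.4/0.01848 = 671.1 mW.

I₀ ≈ 671 mW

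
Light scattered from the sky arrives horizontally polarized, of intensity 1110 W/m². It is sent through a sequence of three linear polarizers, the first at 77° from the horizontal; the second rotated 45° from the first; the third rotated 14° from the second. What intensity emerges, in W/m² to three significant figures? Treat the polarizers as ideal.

I ≈ 26.4 W/m²

By Malus's law, I₁ = 1110 W/m² · cos²(77°) = 56.17 W/m².
I₂ = I₁ · cos²(45°) = 56.17 · 0.5 = 28.08 W/m².
I₃ = I₂ · cos²(14°) = 28.08 · 0.9415 = 26.44 W/m².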